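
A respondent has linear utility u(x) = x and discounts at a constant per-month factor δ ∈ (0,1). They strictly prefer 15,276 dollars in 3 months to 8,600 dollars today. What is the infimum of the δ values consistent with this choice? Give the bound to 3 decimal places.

δ > 0.826

Under u(x) = x this choice says 8600 < δ^3·15276.
Dividing by 15276: δ^3 > 0.56297. Both sides are positive, so the cube root keeps the direction.
δ > (8600/15276)^(1/3) ≈ 0.826.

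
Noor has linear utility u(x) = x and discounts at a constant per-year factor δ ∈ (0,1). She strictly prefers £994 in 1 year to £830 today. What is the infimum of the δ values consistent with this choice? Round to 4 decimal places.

δ > 0.8350

The preference means 830 < δ·994.
Dividing through by 994 gives δ > 0.83501.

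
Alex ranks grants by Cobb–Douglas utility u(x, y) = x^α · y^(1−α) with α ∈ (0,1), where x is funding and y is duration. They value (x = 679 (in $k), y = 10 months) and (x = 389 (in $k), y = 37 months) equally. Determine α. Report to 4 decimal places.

α ≈ 0.7014

Indifference: 679^α · 10^(1−α) = 389^α · 37^(1−α).
Rearrange to (679/389)^α = (37/10)^(1−α) and take logs: α·0.5570418 = (1−α)·1.3083328.
Thus α·(1.8653746) = 1.3083328, so α = 1.3083328/1.8653746 ≈ 0.7014.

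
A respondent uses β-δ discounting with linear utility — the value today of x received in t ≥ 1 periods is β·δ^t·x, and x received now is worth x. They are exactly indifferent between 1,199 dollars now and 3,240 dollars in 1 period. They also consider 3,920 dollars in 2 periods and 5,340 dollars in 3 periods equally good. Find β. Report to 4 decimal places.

β ≈ 0.5041

From the later pair, β·δ^2·3920 = β·δ^3·5340; dividing through, δ = 3920/5340 = 0.73408.
The first indifference: 1199 = β·δ·3240, so β = 1199/(δ·3240) = 1199/(0.73408·3240) ≈ 0.5041.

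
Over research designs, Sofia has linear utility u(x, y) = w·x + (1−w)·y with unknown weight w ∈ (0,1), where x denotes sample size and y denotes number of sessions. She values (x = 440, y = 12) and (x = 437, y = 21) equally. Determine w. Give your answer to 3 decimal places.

Equating utilities: w·440 + (1−w)·12 = w·437 + (1−w)·21.
w·(440−437) = (1−w)·(21−12), i.e. w·3 = (1−w)·9.
Hence w = 9/(3+9) = 9/12 = 0.750.

w = 0.750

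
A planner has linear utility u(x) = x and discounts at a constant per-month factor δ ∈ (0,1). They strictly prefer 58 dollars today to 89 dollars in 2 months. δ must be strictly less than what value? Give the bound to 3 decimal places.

δ < 0.807

The preference means 58 > δ^2·89.
Hence δ^2 < 58/89 = 0.65169, and x ↦ x^(1/2) is increasing on (0,∞).
δ < (58/89)^(1/2) ≈ 0.807.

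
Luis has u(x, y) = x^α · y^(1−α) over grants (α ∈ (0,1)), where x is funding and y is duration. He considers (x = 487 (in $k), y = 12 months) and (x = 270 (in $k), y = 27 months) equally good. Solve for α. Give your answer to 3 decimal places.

Indifference: 487^α · 12^(1−α) = 270^α · 27^(1−α).
Rearrange to (487/270)^α = (27/12)^(1−α) and take logs: α·0.589842 = (1−α)·0.810930.
With A = 0.589842 and B = 0.810930: α·A = (1−α)·B, so α = B/(A+B) = 0.810930/1.400772 ≈ 0.579.

α ≈ 0.579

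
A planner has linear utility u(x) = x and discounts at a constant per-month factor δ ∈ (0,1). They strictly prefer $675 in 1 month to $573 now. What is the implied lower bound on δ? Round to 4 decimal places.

The preference means 573 < δ·675.
So δ > 573/675 = 0.84889.

δ > 0.8489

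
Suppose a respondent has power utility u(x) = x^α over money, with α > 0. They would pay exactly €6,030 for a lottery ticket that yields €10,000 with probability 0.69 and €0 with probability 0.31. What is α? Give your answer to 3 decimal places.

EU(lottery) = 0.69·10000^α + 0.31·0 = 0.69·10000^α.
Indifference: 6030^α = 0.69·10000^α, so (6030/10000)^α = 0.69.
Taking logs: α·ln(6030/10000) = ln(0.69), so α = -0.371064 / -0.505838 ≈ 0.734.

α ≈ 0.734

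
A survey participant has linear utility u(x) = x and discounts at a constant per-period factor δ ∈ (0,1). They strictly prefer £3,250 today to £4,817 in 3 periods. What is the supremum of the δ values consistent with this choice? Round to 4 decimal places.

δ < 0.8771

Comparing present values: 3250 > δ^3·4817.
Hence δ^3 < 3250/4817 = 0.67469, and x ↦ x^(1/3) is increasing on (0,∞).
δ < (3250/4817)^(1/3) ≈ 0.8771.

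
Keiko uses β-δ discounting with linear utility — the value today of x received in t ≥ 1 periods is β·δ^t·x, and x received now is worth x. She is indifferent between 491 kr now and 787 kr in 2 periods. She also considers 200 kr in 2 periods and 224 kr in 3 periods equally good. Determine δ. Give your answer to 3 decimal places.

δ ≈ 0.893

Both payoffs in the second observation are in the future, so β drops out: δ^2·200 = δ^3·224 ⇒ δ = 200/224 = 0.89286.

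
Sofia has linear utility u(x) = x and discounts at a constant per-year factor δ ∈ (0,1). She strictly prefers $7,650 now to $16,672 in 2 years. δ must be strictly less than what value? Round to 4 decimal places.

δ < 0.6774

The preference means 7650 > δ^2·16672.
Dividing by 16672: δ^2 < 0.45885. Both sides are positive, so the square root keeps the direction.
δ < 0.45885^(1/2) = 0.6774.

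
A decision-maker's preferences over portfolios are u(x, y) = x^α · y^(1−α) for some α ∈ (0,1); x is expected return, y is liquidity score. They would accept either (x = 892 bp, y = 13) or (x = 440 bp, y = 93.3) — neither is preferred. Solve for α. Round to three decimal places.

α ≈ 0.736

Indifference: 892^α · 13^(1−α) = 440^α · 93.3^(1−α).
(892/440)^α = (93.3/13)^(1−α); take logs: α·ln(892/440) = (1−α)·ln(93.3/13), i.e. α·0.706691 = (1−α)·1.970871.
So α/(1−α) = (1.970871)/(0.706691) = 2.788872, and α = 2.788872/3.788872 ≈ 0.736.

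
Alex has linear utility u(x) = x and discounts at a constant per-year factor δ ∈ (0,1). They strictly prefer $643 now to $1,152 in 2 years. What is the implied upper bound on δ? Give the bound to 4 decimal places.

δ < 0.7471

The preference means 643 > δ^2·1152.
So δ^2 < 643/1152 = 0.55816; taking the square root of both positive sides preserves the inequality.
δ < (643/1152)^(1/2) ≈ 0.7471.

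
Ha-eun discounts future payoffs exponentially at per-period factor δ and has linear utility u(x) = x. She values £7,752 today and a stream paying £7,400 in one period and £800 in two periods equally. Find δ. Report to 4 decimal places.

Present value of the stream is 7400·δ + 800·δ². Indifference gives 7400δ + 800δ² = 7752.
That is, 800δ² + 7400δ − 7752 = 0, a quadratic in δ.
δ = (−7400 + √(7400² + 4·800·7752)) / (2·800) = (−7400 + √79566400.00) / 1600 ≈ 0.9500.

δ ≈ 0.9500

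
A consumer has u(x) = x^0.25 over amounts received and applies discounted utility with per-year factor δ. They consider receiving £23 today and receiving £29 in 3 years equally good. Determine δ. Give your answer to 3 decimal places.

The payoff in 3 years is discounted by δ^3, so u(23) = δ^3·u(29) and δ^3 = u(23)/u(29).
Since u(x) = x^0.25, δ^3 = (23/29)^0.25 = 0.79310^0.25 = 0.94370.
Taking the cube root: δ = 0.94370^(1/3) ≈ 0.981.

δ ≈ 0.981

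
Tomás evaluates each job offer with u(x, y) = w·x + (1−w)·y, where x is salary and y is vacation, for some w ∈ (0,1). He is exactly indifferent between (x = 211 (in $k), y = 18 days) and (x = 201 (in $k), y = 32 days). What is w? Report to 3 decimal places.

w = 0.583

Indifference: w·211 + (1−w)·18 = w·201 + (1−w)·32.
Collecting terms: w·10 = (1−w)·14.
Hence w = 14/(10+14) = 14/24 = 0.583.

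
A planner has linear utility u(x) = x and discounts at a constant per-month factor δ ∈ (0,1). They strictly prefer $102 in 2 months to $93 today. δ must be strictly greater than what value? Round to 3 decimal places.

Under u(x) = x this choice says 93 < δ^2·102.
Hence δ^2 > 93/102 = 0.91176, and x ↦ x^(1/2) is increasing on (0,∞).
δ > 0.91176^(1/2) = 0.955.

δ > 0.955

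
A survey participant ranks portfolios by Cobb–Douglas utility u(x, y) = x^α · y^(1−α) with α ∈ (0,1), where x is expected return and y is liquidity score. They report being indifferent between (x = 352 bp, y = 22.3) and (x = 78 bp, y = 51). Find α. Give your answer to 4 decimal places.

The Cobb–Douglas utilities coincide, so 352^α·22.3^(1−α) = 78^α·51^(1−α).
Rearrange to (352/78)^α = (51/22.3)^(1−α) and take logs: α·1.5069223 = (1−α)·0.8272390.
With A = 1.5069223 and B = 0.8272390: α·A = (1−α)·B, so α = B/(A+B) = 0.8272390/2.3341613 ≈ 0.3544.

α ≈ 0.3544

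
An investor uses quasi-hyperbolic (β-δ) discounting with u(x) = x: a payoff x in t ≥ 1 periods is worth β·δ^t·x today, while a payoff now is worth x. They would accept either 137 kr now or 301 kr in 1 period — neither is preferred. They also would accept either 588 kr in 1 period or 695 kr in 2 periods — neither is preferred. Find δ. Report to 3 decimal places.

δ ≈ 0.846

Both payoffs in the second observation are in the future, so β drops out: δ^1·588 = δ^2·695 ⇒ δ = 588/695 = 0.84604.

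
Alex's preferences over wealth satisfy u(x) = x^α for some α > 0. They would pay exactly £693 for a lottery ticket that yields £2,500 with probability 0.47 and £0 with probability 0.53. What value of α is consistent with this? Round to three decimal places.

α ≈ 0.588

The lottery's expected utility is 0.47·u(2500) + 0.53·u(0) = 0.47·2500^α (since u(0) = 0 for α > 0).
Setting u(693) equal to that: 693^α = 0.47·2500^α ⇒ (693/2500)^α = 0.47.
Take logs: α = ln 0.47 / ln(693/2500) ≈ 0.58847.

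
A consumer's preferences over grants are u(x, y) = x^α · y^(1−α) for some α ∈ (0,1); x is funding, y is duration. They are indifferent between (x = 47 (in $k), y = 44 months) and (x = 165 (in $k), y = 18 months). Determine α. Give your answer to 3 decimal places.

Indifference: 47^α · 44^(1−α) = 165^α · 18^(1−α).
(47/165)^α = (18/44)^(1−α); take logs: α·ln(47/165) = (1−α)·ln(18/44), i.e. α·-1.255798 = (1−α)·-0.893818.
So α/(1−α) = (-0.893818)/(-1.255798) = 0.711753, and α = 0.711753/1.711753 ≈ 0.416.

α ≈ 0.416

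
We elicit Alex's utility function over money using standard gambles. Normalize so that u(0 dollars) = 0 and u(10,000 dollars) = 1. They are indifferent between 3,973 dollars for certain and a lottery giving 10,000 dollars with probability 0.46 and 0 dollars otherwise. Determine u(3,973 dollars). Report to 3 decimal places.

The indifference gives u(3,973 dollars) = 0.46·u(10,000 dollars) + 0.54·u(0 dollars) = 0.46·1 + 0.54·0 = 0.46.

0.460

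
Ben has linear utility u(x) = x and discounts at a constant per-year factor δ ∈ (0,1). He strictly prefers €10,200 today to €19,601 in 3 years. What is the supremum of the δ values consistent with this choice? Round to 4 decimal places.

Comparing present values: 10200 > δ^3·19601.
So δ^3 < 10200/19601 = 0.52038; taking the cube root of both positive sides preserves the inequality.
δ < 0.52038^(1/3) = 0.8043.

δ < 0.8043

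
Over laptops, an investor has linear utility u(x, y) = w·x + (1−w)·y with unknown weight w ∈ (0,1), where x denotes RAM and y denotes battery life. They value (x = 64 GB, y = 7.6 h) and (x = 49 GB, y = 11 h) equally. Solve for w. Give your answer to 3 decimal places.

Indifference: w·64 + (1−w)·7.6 = w·49 + (1−w)·11.
w·(64−49) = (1−w)·(11−7.6), i.e. w·15 = (1−w)·3.4.
Hence w = 3.4/(15+3.4) = 3.4/18.4 = 0.185.

w = 0.185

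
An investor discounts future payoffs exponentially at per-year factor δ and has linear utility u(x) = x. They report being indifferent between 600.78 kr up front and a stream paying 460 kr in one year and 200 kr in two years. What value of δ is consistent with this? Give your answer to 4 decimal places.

δ ≈ 0.9300

Present value of the stream is 460·δ + 200·δ². Indifference gives 460δ + 200δ² = 600.78.
Rearranged: 200δ² + 460δ − 600.78 = 0.
By the quadratic formula (taking the positive root), δ = (−460 + √692224.00) / 400 ≈ 0.9300.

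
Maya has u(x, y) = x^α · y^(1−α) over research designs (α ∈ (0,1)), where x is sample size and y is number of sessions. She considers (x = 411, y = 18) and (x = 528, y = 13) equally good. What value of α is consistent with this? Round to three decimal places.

Set the two utilities equal: 411^α·18^(1−α) = 528^α·13^(1−α).
Rearrange to (411/528)^α = (13/18)^(1−α) and take logs: α·-0.250503 = (1−α)·-0.325422.
With A = -0.250503 and B = -0.325422: α·A = (1−α)·B, so α = B/(A+B) = -0.325422/-0.575925 ≈ 0.565.

α ≈ 0.565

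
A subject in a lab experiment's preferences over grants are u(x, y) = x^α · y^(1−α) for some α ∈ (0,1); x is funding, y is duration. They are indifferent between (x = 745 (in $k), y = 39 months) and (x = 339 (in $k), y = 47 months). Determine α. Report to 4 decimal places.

Indifference: 745^α · 39^(1−α) = 339^α · 47^(1−α).
(745/339)^α = (47/39)^(1−α); take logs: α·ln(745/339) = (1−α)·ln(47/39), i.e. α·0.7873841 = (1−α)·0.1865860.
So α/(1−α) = (0.1865860)/(0.7873841) = 0.2369695, and α = 0.2369695/1.2369695 ≈ 0.1916.

α ≈ 0.1916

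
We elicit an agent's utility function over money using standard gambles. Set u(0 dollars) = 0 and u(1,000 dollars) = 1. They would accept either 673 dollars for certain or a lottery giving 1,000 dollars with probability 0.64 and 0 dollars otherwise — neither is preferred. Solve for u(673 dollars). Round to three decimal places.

The indifference gives u(673 dollars) = 0.64·u(1,000 dollars) + 0.36·u(0 dollars) = 0.64·1 + 0.36·0 = 0.64.

0.640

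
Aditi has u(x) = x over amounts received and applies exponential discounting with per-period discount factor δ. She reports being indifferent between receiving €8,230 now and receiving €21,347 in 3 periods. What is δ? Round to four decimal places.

δ ≈ 0.7278

Indifference means u(8230) = δ^3 · u(21347), so δ^3 = u(8230)/u(21347).
With u(x) = x: δ^3 = 8230/21347 = 0.38553.
Hence δ = (0.38553)^(1/3) = 0.727815.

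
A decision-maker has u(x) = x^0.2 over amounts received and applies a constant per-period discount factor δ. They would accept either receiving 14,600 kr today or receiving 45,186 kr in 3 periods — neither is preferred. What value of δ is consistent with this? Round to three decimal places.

Equating discounted utilities: u(14600) = δ^3·u(45186) ⇒ δ^3 = u(14600)/u(45186).
With u(x) = x^0.2: δ^3 = 14600^0.2/45186^0.2 = (14600/45186)^0.2 = 0.79776.
Hence δ = (0.79776)^(1/3) = 0.92745.

δ ≈ 0.927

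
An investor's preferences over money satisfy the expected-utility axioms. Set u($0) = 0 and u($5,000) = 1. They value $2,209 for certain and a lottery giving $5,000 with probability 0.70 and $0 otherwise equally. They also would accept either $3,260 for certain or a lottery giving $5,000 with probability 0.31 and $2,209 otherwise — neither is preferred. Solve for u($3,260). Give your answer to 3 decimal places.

0.793

First, u($2,209) = 0.70·u($5,000) + 0.30·u($0) = 0.70.
The second indifference gives u($3,260) = 0.31·u($5,000) + 0.69·u($2,209) = 0.31·1.00 + 0.69·0.70 = 0.7930.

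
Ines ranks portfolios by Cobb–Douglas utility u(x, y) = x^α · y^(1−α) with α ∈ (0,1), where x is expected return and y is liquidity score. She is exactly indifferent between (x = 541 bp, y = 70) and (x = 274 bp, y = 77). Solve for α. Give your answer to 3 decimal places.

α ≈ 0.123

The Cobb–Douglas utilities coincide, so 541^α·70^(1−α) = 274^α·77^(1−α).
(541/274)^α = (77/70)^(1−α); take logs: α·ln(541/274) = (1−α)·ln(77/70), i.e. α·0.680291 = (1−α)·0.095310.
So α/(1−α) = (0.095310)/(0.680291) = 0.140102, and α = 0.140102/1.140102 ≈ 0.123.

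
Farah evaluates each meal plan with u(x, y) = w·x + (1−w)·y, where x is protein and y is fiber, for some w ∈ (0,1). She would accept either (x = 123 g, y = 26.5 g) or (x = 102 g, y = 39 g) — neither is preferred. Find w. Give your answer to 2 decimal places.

Equating utilities: w·123 + (1−w)·26.5 = w·102 + (1−w)·39.
w·(123−102) = (1−w)·(39−26.5), i.e. w·21 = (1−w)·12.5.
Hence w = 12.5/(21+12.5) = 12.5/33.5 = 0.37.

w = 0.37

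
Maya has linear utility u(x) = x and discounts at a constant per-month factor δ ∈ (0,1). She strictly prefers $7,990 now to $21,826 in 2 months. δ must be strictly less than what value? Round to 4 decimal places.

δ < 0.6050

Comparing present values: 7990 > δ^2·21826.
Dividing by 21826: δ^2 < 0.36608. Both sides are positive, so the square root keeps the direction.
δ < 0.36608^(1/2) = 0.6050.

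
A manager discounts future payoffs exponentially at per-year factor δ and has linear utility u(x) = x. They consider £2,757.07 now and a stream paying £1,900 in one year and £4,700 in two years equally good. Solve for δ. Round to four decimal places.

The stream is worth 1900δ + 4700δ² today, so 1900δ + 4700δ² = 2757.07.
That is, 4700δ² + 1900δ − 2757.07 = 0, a quadratic in δ.
δ = (−1900 + √(1900² + 4·4700·2757.07)) / (2·4700) = (−1900 + √55442916.00) / 9400 ≈ 0.5900.

δ ≈ 0.5900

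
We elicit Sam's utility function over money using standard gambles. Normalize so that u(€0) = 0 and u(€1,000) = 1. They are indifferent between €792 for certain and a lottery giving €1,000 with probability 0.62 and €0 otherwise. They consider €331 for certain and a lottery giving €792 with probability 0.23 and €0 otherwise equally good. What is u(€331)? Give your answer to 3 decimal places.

0.143

First, u(€792) = 0.62·u(€1,000) + 0.38·u(€0) = 0.62.
Chaining: u(€331) = 0.23·0.62 + 0.77·0.00 = 0.1426.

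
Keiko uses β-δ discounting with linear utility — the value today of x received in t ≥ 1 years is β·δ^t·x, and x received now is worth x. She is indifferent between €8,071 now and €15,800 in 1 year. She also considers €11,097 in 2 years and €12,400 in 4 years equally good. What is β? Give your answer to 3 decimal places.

From the later pair, β·δ^2·11097 = β·δ^4·12400; dividing through, δ^2 = 11097/12400 = 0.89492, so δ = 0.94600.
Now use the now-vs-future pair: 8071 = β·δ·15800 gives β = 8071/(0.94600·15800) ≈ 0.540.

β ≈ 0.540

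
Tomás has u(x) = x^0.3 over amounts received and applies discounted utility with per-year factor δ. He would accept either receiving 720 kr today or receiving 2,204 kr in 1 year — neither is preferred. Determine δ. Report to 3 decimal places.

Indifference means u(720) = δ · u(2204), so δ = u(720)/u(2204).
With u(x) = x^0.3: δ = 720^0.3/2204^0.3 = (720/2204)^0.3 = 0.71489.

δ ≈ 0.715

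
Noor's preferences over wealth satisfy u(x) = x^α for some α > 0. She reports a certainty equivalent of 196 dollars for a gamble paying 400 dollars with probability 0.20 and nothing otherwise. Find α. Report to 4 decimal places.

The lottery's expected utility is 0.20·u(400) + 0.80·u(0) = 0.20·400^α (since u(0) = 0 for α > 0).
Equating: 196^α = 0.20·400^α, i.e. 0.4900^α = 0.20.
Take logs: α = ln 0.20 / ln(196/400) ≈ 2.256169.

α ≈ 2.2562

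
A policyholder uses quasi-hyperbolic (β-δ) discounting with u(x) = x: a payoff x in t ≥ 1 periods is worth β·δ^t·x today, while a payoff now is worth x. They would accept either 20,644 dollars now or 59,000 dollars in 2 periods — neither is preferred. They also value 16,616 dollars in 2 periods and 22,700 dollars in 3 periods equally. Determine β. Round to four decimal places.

β ≈ 0.6530

Both payoffs in the second observation are in the future, so β drops out: δ^2·16616 = δ^3·22700 ⇒ δ = 16616/22700 = 0.73198.
Substituting δ into 20644 = β·δ^2·59000: β = 20644/(31612.094) ≈ 0.6530.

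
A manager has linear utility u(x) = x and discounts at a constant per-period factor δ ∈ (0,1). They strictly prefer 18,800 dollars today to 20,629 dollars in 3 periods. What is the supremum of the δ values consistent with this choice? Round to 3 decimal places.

Comparing present values: 18800 > δ^3·20629.
Dividing by 20629: δ^3 < 0.91134. Both sides are positive, so the cube root keeps the direction.
δ < 0.91134^(1/3) = 0.970.

δ < 0.970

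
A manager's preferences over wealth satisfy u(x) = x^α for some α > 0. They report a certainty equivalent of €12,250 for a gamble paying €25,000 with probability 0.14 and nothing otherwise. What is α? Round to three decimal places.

EU(lottery) = 0.14·25000^α + 0.86·0 = 0.14·25000^α.
Equating: 12250^α = 0.14·25000^α, i.e. 0.4900^α = 0.14.
Taking logs: α·ln(12250/25000) = ln(0.14), so α = -1.966113 / -0.713350 ≈ 2.756.

α ≈ 2.756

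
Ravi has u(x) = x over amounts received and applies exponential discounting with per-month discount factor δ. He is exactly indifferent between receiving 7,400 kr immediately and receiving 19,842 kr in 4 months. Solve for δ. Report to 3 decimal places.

The payoff in 4 months is discounted by δ^4, so u(7400) = δ^4·u(19842) and δ^4 = u(7400)/u(19842).
With u(x) = x: δ^4 = 7400/19842 = 0.37295.
Taking the 4th root: δ = 0.37295^(1/4) ≈ 0.781.

δ ≈ 0.781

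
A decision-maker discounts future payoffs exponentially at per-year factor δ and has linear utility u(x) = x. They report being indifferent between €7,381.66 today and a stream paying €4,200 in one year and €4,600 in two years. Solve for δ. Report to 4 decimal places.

δ ≈ 0.8900

Present value of the stream is 4200·δ + 4600·δ². Indifference gives 4200δ + 4600δ² = 7381.66.
That is, 4600δ² + 4200δ − 7381.66 = 0, a quadratic in δ.
By the quadratic formula (taking the positive root), δ = (−4200 + √153462544.00) / 9200 ≈ 0.8900.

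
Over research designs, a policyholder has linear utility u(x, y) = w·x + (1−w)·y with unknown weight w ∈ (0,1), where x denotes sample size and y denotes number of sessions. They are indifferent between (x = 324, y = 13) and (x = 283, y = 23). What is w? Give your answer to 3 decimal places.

u(324,13) = u(283,23) means w·324 + (1−w)·13 = w·283 + (1−w)·23.
Rearranging, 41·w − 10·(1−w) = 0.
Hence w = 10/(41+10) = 10/51 = 0.196.

w = 0.196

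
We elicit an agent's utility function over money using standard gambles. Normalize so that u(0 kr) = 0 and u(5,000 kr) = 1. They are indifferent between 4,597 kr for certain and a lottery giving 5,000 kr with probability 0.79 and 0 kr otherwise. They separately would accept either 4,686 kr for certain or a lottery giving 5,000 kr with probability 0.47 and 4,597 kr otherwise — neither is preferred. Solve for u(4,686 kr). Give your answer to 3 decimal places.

0.889

From the first indifference, u(4,597 kr) = 0.79·u(5,000 kr) + 0.21·u(0 kr) = 0.79·1 + 0.21·0 = 0.79.
Chaining: u(4,686 kr) = 0.47·1.00 + 0.53·0.79 = 0.8887.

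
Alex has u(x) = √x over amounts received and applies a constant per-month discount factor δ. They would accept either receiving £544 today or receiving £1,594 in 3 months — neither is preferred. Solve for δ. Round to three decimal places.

δ ≈ 0.836

Equating discounted utilities: u(544) = δ^3·u(1594) ⇒ δ^3 = u(544)/u(1594).
With u(x) = √x: δ^3 = √544/√1594 = √(544/1594) = 0.58419.
So δ = 0.58419^(1/3) ≈ 0.836.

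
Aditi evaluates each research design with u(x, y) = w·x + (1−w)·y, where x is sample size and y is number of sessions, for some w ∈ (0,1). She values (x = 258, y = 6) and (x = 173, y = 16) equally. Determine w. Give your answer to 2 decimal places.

Equating utilities: w·258 + (1−w)·6 = w·173 + (1−w)·16.
Collecting terms: w·85 = (1−w)·10.
The marginal rate of substitution is 10/85, so w = 10/(85+10) = 0.11.

w = 0.11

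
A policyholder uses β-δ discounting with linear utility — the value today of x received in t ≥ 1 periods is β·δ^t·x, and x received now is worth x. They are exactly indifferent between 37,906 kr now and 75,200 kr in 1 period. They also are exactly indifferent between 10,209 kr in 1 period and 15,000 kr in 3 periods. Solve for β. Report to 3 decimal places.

β ≈ 0.611

The second indifference involves only future payoffs, so β cancels: β·δ^1·10209 = β·δ^3·15000, giving δ^2 = 10209/15000 = 0.68060, so δ = 0.82498.
The first indifference: 37906 = β·δ·75200, so β = 37906/(δ·75200) = 37906/(0.82498·75200) ≈ 0.611.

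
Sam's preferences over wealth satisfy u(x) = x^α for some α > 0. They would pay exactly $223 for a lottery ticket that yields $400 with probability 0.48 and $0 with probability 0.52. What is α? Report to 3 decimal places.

α ≈ 1.256

The lottery's expected utility is 0.48·u(400) + 0.52·u(0) = 0.48·400^α (since u(0) = 0 for α > 0).
Indifference: 223^α = 0.48·400^α, so (223/400)^α = 0.48.
Take logs: α = ln 0.48 / ln(223/400) ≈ 1.25617.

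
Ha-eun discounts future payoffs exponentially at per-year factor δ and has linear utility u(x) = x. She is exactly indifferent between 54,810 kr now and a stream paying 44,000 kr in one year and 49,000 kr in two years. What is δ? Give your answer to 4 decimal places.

Present value of the stream is 44000·δ + 49000·δ². Indifference gives 44000δ + 49000δ² = 54810.
So 49000δ² + 44000δ − 54810 = 0.
The positive root is δ = [−44000 + √(44000² + 4·49000·54810)] / (2·49000) = (−44000 + 112600.000)/98000 ≈ 0.7000.

δ ≈ 0.7000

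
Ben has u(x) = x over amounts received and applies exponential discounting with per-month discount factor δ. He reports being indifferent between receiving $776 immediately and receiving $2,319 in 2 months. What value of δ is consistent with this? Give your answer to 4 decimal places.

δ ≈ 0.5785

Indifference means u(776) = δ^2 · u(2319), so δ^2 = u(776)/u(2319).
With u(x) = x: δ^2 = 776/2319 = 0.33463.
Taking the square root: δ = 0.33463^(1/2) ≈ 0.5785.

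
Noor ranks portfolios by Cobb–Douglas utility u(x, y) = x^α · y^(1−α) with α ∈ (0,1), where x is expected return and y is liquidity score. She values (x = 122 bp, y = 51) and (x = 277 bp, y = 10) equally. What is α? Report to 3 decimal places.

α ≈ 0.665

Indifference: 122^α · 51^(1−α) = 277^α · 10^(1−α).
Taking logs: α·ln 122 + (1−α)·ln 51 = α·ln 277 + (1−α)·ln 10, i.e. α·-0.819996 = (1−α)·-1.629241.
With A = -0.819996 and B = -1.629241: α·A = (1−α)·B, so α = B/(A+B) = -1.629241/-2.449237 ≈ 0.665.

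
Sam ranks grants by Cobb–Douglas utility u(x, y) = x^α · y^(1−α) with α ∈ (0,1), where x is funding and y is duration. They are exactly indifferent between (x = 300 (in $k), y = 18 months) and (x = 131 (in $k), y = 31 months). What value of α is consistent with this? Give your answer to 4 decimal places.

The Cobb–Douglas utilities coincide, so 300^α·18^(1−α) = 131^α·31^(1−α).
Taking logs: α·ln 300 + (1−α)·ln 18 = α·ln 131 + (1−α)·ln 31, i.e. α·0.8285852 = (1−α)·0.5436154.
With A = 0.8285852 and B = 0.5436154: α·A = (1−α)·B, so α = B/(A+B) = 0.5436154/1.3722006 ≈ 0.3962.

α ≈ 0.3962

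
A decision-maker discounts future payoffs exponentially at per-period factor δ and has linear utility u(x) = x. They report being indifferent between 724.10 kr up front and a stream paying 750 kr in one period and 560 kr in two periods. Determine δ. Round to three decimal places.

δ ≈ 0.650

Equating present values: 724.10 = 750δ + 560δ².
So 560δ² + 750δ − 724.10 = 0.
δ = (−750 + √(750² + 4·560·724.10)) / (2·560) = (−750 + √2184484.00) / 1120 ≈ 0.650.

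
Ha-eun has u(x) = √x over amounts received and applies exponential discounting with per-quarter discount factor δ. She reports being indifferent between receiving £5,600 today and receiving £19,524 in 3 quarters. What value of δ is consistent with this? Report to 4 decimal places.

The payoff in 3 quarters is discounted by δ^3, so u(5600) = δ^3·u(19524) and δ^3 = u(5600)/u(19524).
Since u(x) = √x, δ^3 = √(5600/19524) = 0.53556.
So δ = 0.53556^(1/3) ≈ 0.8121.

δ ≈ 0.8121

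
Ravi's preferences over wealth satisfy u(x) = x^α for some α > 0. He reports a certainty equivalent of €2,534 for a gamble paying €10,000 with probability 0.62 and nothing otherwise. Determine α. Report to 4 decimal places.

α ≈ 0.3482

EU(lottery) = 0.62·10000^α + 0.38·0 = 0.62·10000^α.
Indifference: 2534^α = 0.62·10000^α, so (2534/10000)^α = 0.62.
Take logs: α = ln 0.62 / ln(2534/10000) ≈ 0.348223.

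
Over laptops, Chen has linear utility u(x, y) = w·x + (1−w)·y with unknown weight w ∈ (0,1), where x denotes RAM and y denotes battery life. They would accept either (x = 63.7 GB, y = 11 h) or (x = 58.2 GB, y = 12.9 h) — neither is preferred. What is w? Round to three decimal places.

w = 0.257

Indifference: w·63.7 + (1−w)·11 = w·58.2 + (1−w)·12.9.
w·(63.7−58.2) = (1−w)·(12.9−11), i.e. w·5.5 = (1−w)·1.9.
The marginal rate of substitution is 1.9/5.5, so w = 1.9/(5.5+1.9) = 0.257.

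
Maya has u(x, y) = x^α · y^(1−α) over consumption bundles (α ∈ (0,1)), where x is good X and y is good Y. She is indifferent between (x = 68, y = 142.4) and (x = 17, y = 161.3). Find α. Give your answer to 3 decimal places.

α ≈ 0.082

Set the two utilities equal: 68^α·142.4^(1−α) = 17^α·161.3^(1−α).
Taking logs: α·ln 68 + (1−α)·ln 142.4 = α·ln 17 + (1−α)·ln 161.3, i.e. α·1.386294 = (1−α)·0.124626.
With A = 1.386294 and B = 0.124626: α·A = (1−α)·B, so α = B/(A+B) = 0.124626/1.510920 ≈ 0.082.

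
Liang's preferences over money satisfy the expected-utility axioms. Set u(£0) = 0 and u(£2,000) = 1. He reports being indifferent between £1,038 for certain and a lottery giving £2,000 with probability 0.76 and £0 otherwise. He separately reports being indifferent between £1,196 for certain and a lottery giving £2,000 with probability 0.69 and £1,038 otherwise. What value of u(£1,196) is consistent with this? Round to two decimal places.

The first gamble pins u(£1,038): it must equal 0.76·1 + 0.24·0 = 0.76.
Then u(£1,196) = 0.69·u(£2,000) + 0.31·u(£1,038) = 0.69·1.00 + 0.31·0.76 = 0.9256.

0.93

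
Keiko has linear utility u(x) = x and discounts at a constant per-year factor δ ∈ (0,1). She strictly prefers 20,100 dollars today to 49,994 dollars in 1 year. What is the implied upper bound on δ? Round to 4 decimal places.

The preference means 20100 > δ·49994.
Dividing through by 49994 gives δ < 0.40205.

δ < 0.4020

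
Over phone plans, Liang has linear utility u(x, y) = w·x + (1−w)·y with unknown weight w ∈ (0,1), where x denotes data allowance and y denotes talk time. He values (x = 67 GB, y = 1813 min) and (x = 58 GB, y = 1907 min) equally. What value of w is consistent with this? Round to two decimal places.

u(67,1813) = u(58,1907) means w·67 + (1−w)·1813 = w·58 + (1−w)·1907.
Collecting terms: w·9 = (1−w)·94.
So w/(1−w) = 94/9 = 10.4444, giving w = 94/(9+94) = 0.91.

w = 0.91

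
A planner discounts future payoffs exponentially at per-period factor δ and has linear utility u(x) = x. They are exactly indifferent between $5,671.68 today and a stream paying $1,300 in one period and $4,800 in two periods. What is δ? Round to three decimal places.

δ ≈ 0.960

Present value of the stream is 1300·δ + 4800·δ². Indifference gives 1300δ + 4800δ² = 5671.68.
So 4800δ² + 1300δ − 5671.68 = 0.
δ = (−1300 + √(1300² + 4·4800·5671.68)) / (2·4800) = (−1300 + √110586256.00) / 9600 ≈ 0.960.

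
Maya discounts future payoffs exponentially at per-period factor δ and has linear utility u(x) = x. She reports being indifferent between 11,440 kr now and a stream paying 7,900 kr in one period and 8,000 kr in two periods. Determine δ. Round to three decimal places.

δ ≈ 0.800

Equating present values: 11440 = 7900δ + 8000δ².
So 8000δ² + 7900δ − 11440 = 0.
The positive root is δ = [−7900 + √(7900² + 4·8000·11440)] / (2·8000) = (−7900 + 20700.000)/16000 ≈ 0.800.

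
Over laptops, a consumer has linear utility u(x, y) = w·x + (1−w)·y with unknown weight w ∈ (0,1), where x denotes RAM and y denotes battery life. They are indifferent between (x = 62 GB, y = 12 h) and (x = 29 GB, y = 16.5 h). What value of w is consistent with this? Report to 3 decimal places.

w = 0.120

Indifference: w·62 + (1−w)·12 = w·29 + (1−w)·16.5.
Rearranging, 33·w − 4.5·(1−w) = 0.
The marginal rate of substitution is 4.5/33, so w = 4.5/(33+4.5) = 0.120.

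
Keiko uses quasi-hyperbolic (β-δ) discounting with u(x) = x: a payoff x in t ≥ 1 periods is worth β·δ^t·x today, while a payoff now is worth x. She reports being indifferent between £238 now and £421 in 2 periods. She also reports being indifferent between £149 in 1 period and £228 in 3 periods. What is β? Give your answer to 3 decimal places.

β ≈ 0.865

From the later pair, β·δ^1·149 = β·δ^3·228; dividing through, δ^2 = 149/228 = 0.65351, so δ = 0.80840.
The first indifference: 238 = β·δ^2·421, so β = 238/(δ^2·421) = 238/(0.65351·421) ≈ 0.865.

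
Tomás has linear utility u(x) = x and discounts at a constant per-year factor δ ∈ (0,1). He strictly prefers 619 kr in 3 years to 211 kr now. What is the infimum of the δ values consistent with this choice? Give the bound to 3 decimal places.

δ > 0.699

Comparing present values: 211 < δ^3·619.
Hence δ^3 > 211/619 = 0.34087, and x ↦ x^(1/3) is increasing on (0,∞).
δ > (211/619)^(1/3) ≈ 0.699.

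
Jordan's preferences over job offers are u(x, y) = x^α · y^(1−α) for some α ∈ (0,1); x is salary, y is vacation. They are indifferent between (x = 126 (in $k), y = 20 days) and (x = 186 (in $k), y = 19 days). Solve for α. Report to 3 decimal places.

α ≈ 0.116

Indifference: 126^α · 20^(1−α) = 186^α · 19^(1−α).
Rearrange to (126/186)^α = (19/20)^(1−α) and take logs: α·-0.389465 = (1−α)·-0.051293.
Thus α·(-0.440758) = -0.051293, so α = -0.051293/-0.440758 ≈ 0.116.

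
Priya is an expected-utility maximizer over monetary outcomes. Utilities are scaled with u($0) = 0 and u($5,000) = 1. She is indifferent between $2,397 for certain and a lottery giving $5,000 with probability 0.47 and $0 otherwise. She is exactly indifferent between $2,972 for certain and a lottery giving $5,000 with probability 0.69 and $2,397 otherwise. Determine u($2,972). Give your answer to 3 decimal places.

0.836

The first gamble pins u($2,397): it must equal 0.47·1 + 0.53·0 = 0.47.
Then u($2,972) = 0.69·u($5,000) + 0.31·u($2,397) = 0.69·1.00 + 0.31·0.47 = 0.8357.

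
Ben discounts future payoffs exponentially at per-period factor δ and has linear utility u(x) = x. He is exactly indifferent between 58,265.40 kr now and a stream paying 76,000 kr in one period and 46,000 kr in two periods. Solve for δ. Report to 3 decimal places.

δ ≈ 0.570

Equating present values: 58265.40 = 76000δ + 46000δ².
That is, 46000δ² + 76000δ − 58265.40 = 0, a quadratic in δ.
The positive root is δ = [−76000 + √(76000² + 4·46000·58265.40)] / (2·46000) = (−76000 + 128440.000)/92000 ≈ 0.570.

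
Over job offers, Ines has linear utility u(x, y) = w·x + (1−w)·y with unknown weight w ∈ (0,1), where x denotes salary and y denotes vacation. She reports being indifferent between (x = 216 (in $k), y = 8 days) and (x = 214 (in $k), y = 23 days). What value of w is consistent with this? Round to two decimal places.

u(216,8) = u(214,23) means w·216 + (1−w)·8 = w·214 + (1−w)·23.
Rearranging, 2·w − 15·(1−w) = 0.
The marginal rate of substitution is 15/2, so w = 15/(2+15) = 0.88.

w = 0.88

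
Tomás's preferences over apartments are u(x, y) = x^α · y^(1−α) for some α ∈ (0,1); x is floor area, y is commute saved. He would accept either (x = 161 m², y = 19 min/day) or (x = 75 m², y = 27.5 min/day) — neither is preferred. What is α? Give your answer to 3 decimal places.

The Cobb–Douglas utilities coincide, so 161^α·19^(1−α) = 75^α·27.5^(1−α).
Taking logs: α·ln 161 + (1−α)·ln 19 = α·ln 75 + (1−α)·ln 27.5, i.e. α·0.763916 = (1−α)·0.369747.
So α/(1−α) = (0.369747)/(0.763916) = 0.484015, and α = 0.484015/1.484015 ≈ 0.326.

α ≈ 0.326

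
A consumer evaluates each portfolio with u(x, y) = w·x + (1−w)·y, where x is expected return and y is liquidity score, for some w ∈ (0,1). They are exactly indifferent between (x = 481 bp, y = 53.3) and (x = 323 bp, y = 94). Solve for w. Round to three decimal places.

u(481,53.3) = u(323,94) means w·481 + (1−w)·53.3 = w·323 + (1−w)·94.
Rearranging, 158·w − 40.7·(1−w) = 0.
Hence w = 40.7/(158+40.7) = 40.7/198.7 = 0.205.

w = 0.205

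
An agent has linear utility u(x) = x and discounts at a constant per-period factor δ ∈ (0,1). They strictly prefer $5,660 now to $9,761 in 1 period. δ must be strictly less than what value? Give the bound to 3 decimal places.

δ < 0.580

The preference means 5660 > δ·9761.
Dividing through by 9761 gives δ < 0.57986.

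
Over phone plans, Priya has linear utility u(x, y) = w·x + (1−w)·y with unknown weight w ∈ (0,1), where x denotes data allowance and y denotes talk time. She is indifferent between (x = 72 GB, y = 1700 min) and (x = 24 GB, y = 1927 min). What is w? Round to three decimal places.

w = 0.825

Indifference: w·72 + (1−w)·1700 = w·24 + (1−w)·1927.
Collecting terms: w·48 = (1−w)·227.
The marginal rate of substitution is 227/48, so w = 227/(48+227) = 0.825.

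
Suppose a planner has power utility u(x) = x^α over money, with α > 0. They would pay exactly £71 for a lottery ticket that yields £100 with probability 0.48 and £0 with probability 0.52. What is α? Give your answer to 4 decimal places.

α ≈ 2.1430

Since u(0) = 0, the lottery's EU is 0.48·100^α.
Setting u(71) equal to that: 71^α = 0.48·100^α ⇒ (71/100)^α = 0.48.
α = ln(0.48) / ln(71/100) = -0.7339692/-0.3424903 ≈ 2.1430.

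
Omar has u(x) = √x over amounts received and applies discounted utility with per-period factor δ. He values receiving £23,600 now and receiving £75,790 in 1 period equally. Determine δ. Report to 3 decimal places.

Indifference means u(23600) = δ · u(75790), so δ = u(23600)/u(75790).
Since u(x) = √x, δ = √(23600/75790) = 0.55802.

δ ≈ 0.558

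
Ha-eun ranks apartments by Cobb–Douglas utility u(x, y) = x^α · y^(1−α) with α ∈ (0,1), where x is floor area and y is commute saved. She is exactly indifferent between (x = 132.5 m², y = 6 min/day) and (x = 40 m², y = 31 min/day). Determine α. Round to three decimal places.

α ≈ 0.578

Set the two utilities equal: 132.5^α·6^(1−α) = 40^α·31^(1−α).
Taking logs: α·ln 132.5 + (1−α)·ln 6 = α·ln 40 + (1−α)·ln 31, i.e. α·1.197703 = (1−α)·1.642228.
So α/(1−α) = (1.642228)/(1.197703) = 1.371148, and α = 1.371148/2.371148 ≈ 0.578.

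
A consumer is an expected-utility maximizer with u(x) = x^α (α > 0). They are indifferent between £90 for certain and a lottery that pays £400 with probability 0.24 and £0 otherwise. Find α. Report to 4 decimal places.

The lottery's expected utility is 0.24·u(400) + 0.76·u(0) = 0.24·400^α (since u(0) = 0 for α > 0).
Equating: 90^α = 0.24·400^α, i.e. 0.2250^α = 0.24.
Take logs: α = ln 0.24 / ln(90/400) ≈ 0.956734.

α ≈ 0.9567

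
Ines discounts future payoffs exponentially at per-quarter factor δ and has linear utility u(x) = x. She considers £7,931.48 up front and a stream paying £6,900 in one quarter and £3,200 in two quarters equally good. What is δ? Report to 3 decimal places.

Present value of the stream is 6900·δ + 3200·δ². Indifference gives 6900δ + 3200δ² = 7931.48.
Rearranged: 3200δ² + 6900δ − 7931.48 = 0.
The positive root is δ = [−6900 + √(6900² + 4·3200·7931.48)] / (2·3200) = (−6900 + 12212.000)/6400 ≈ 0.830.

δ ≈ 0.830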